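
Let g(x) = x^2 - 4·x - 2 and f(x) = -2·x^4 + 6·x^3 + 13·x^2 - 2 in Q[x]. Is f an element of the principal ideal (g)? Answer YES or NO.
YES

In Q[x] the ideal (g) consists of all multiples of g, so f ∈ (g) iff g | f, i.e. iff the remainder of f on division by g is 0. Divide f by g (g is monic, so eliminate the leading term of the running remainder at each step):
  leading term -2·x^4: subtract (-2·x^2)·g(x) = -2·x^4 + 8·x^3 + 4·x^2, leaving -2·x^3 + 9·x^2 - 2
  leading term -2·x^3: subtract (-2·x)·g(x) = -2·x^3 + 8·x^2 + 4·x, leaving x^2 - 4·x - 2
  leading term x^2: subtract (1)·g(x) = x^2 - 4·x - 2, leaving 0
The remainder is 0, so f(x) = g(x) · h(x) with h(x) = -2·x^2 - 2·x + 1. Hence g | f, i.e. f ∈ (g).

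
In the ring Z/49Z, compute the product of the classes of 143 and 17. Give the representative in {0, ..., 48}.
30

Reduce the factors first: 143 ≡ 45 (mod 49), so 143 · 17 ≡ 45 · 17 (mod 49). 45 · 17 = 765. Dividing by 49: 765 = 15·49 + 30. So (143 · 17) mod 49 = 30.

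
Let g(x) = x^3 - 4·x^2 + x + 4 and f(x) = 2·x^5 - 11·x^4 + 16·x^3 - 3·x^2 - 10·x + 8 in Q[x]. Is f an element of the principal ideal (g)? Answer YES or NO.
In Q[x] the ideal (g) consists of all multiples of g, so f ∈ (g) iff g | f, i.e. iff the remainder of f on division by g is 0. Divide f by g (g is monic, so eliminate the leading term of the running remainder at each step):
  leading term 2·x^5: subtract (2·x^2)·g(x) = 2·x^5 - 8·x^4 + 2·x^3 + 8·x^2, leaving -3·x^4 + 14·x^3 - 11·x^2 - 10·x + 8
  leading term -3·x^4: subtract (-3·x)·g(x) = -3·x^4 + 12·x^3 - 3·x^2 - 12·x, leaving 2·x^3 - 8·x^2 + 2·x + 8
  leading term 2·x^3: subtract (2)·g(x) = 2·x^3 - 8·x^2 + 2·x + 8, leaving 0
The remainder is 0, so f(x) = g(x) · h(x) with h(x) = 2·x^2 - 3·x + 2. Hence g | f, i.e. f ∈ (g).

Final answer: YES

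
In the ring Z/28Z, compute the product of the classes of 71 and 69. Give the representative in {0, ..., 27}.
27

Reduce the factors first: 71 ≡ 15, 69 ≡ 13 (mod 28), so 71 · 69 ≡ 15 · 13 (mod 28). 15 · 13 = 195. Dividing by 28: 195 = 6·28 + 27. So (71 · 69) mod 28 = 27.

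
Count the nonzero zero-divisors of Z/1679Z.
In Z/1679Z each nonzero element is either a unit (gcd with 1679 is 1) or a zero-divisor (gcd > 1). The number of units is φ(1679): factorise 1679 = 23 · 73, so φ(1679) = (23 − 1) · (73 − 1) = 22 · 72 = 1584. The nonzero elements number 1679 − 1 = 1678. Hence the nonzero zero-divisors number 1678 − 1584 = 94.

Final answer: Z/1679Z has 94 nonzero zero-divisors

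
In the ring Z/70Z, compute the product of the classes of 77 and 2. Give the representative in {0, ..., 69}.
14

Reduce the factors first: 77 ≡ 7 (mod 70), so 77 · 2 ≡ 7 · 2 (mod 70). 7 · 2 = 14. Dividing by 70: 14 = 0·70 + 14. So (77 · 2) mod 70 = 14.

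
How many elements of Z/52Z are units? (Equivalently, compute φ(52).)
An element a ∈ Z/52Z is a unit iff gcd(a, 52) = 1, so the number of units is φ(52). φ is multiplicative, with φ(p^e) = p^e − p^(e−1). Factorise 52 = 2^2 · 13. Then
  φ(52) = (2^2 − 2^1) · (13 − 1) = 2 · 12 = 24.

Final answer: Z/52Z has φ(52) = 24 units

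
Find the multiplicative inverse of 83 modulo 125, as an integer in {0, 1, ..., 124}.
83^(−1) ≡ 122 (mod 125)

Apply the extended Euclidean algorithm to (125, 83), tracking rows (r, s, t) with s·125 + t·83 = r. Each division r_prev = q·r_cur + r_new produces the new row as (previous row) − q·(current row):
  row A: (125, 1, 0)   [1·125 + 0·83 = 125]
  row B: (83, 0, 1)   [0·125 + 1·83 = 83]
  125 = 1·83 + 42   → row C = row A − 1·row B = (42, 1, −1)   [check: 1·125 − 1·83 = 42]
  83 = 1·42 + 41   → row D = row B − 1·row C = (41, −1, 2)   [check: −1·125 + 2·83 = 41]
  42 = 1·41 + 1   → row E = row C − 1·row D = (1, 2, −3)   [check: 2·125 − 3·83 = 1]
  41 = 41·1 + 0   → remainder 0, stop. gcd = 1 (last nonzero row E).
The gcd is 1, so 83 is invertible mod 125. The last nonzero row gives 2·125 − 3·83 = 1, so t = −3. So 83^(−1) ≡ −3 ≡ 122 (mod 125). Verify: 83 · 122 = 10126 ≡ 1 (mod 125). ✓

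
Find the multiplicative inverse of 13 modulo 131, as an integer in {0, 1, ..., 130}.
13^(−1) ≡ 121 (mod 131)

Apply the extended Euclidean algorithm to (131, 13), tracking rows (r, s, t) with s·131 + t·13 = r. Each division r_prev = q·r_cur + r_new produces the new row as (previous row) − q·(current row):
  row A: (131, 1, 0)   [1·131 + 0·13 = 131]
  row B: (13, 0, 1)   [0·131 + 1·13 = 13]
  131 = 10·13 + 1   → row C = row A − 10·row B = (1, 1, −10)   [check: 1·131 − 10·13 = 1]
  13 = 13·1 + 0   → remainder 0, stop. gcd = 1 (last nonzero row C).
The gcd is 1, so 13 is invertible mod 131. The last nonzero row gives 1·131 − 10·13 = 1, so t = −10. So 13^(−1) ≡ −10 ≡ 121 (mod 131). Verify: 13 · 121 = 1573 ≡ 1 (mod 131). ✓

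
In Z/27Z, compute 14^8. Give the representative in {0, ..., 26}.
25

Use repeated squaring. Binary(8) = 1000. Walk through the bits of the exponent 8 left-to-right: at each bit after the leading one, square the running value, then multiply by 14 if the bit is 1 (always reducing mod 27):
  bit 1 = 1 (leading): start with 14.
  bit 2 = 0: square 14^2 = 196 ≡ 7 (mod 27).
  bit 3 = 0: square 7^2 = 49 ≡ 22 (mod 27).
  bit 4 = 0: square 22^2 = 484 ≡ 25 (mod 27).
Final value: 14^8 ≡ 25 (mod 27).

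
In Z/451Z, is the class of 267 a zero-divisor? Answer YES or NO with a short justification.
NO

gcd(267, 451) = 1, so 267 is a unit in Z/451Z (it has a multiplicative inverse). A unit cannot be a zero-divisor: if 267·b ≡ 0 then multiplying both sides by 267^(−1) gives b ≡ 0. So 267 is not a zero-divisor.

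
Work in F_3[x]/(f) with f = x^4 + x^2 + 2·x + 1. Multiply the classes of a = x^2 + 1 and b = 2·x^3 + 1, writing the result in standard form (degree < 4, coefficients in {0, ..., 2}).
a · b ≡ x + 1 (mod f(x))

Multiply as integer polynomials: a · b = 2·x^5 + 2·x^3 + x^2 + 1. Reducing coefficients mod 3: a · b ≡ 2·x^5 + 2·x^3 + x^2 + 1. Now divide by f(x) = x^4 + x^2 + 2·x + 1 in F_3[x], eliminating the leading term at each step:
  leading term 2·x^5: subtract (2·x)·f(x) = 2·x^5 + 2·x^3 + x^2 + 2·x, leaving x + 1 (coefficients mod 3)
The degree is now < 4, so this is the remainder. Hence a · b ≡ x + 1 in F_3[x]/(f).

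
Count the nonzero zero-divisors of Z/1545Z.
Z/1545Z has 728 nonzero zero-divisors

In Z/1545Z each nonzero element is either a unit (gcd with 1545 is 1) or a zero-divisor (gcd > 1). The number of units is φ(1545): factorise 1545 = 3 · 5 · 103, so φ(1545) = (3 − 1) · (5 − 1) · (103 − 1) = 2 · 4 · 102 = 816. The nonzero elements number 1545 − 1 = 1544. Hence the nonzero zero-divisors number 1544 − 816 = 728.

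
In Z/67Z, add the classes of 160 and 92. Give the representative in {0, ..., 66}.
Reduce the summands first: 160 ≡ 26, 92 ≡ 25 (mod 67), so 160 + 92 ≡ 26 + 25 (mod 67). 26 + 25 = 51; 51 = 0·67 + 51, so (160 + 92) mod 67 = 51.

Final answer: 51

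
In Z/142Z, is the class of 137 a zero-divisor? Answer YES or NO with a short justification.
NO

gcd(137, 142) = 1, so 137 is a unit in Z/142Z (it has a multiplicative inverse). A unit cannot be a zero-divisor: if 137·b ≡ 0 then multiplying both sides by 137^(−1) gives b ≡ 0. So 137 is not a zero-divisor.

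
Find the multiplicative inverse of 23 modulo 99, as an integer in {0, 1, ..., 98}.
Apply the extended Euclidean algorithm to (99, 23), tracking rows (r, s, t) with s·99 + t·23 = r. Each division r_prev = q·r_cur + r_new produces the new row as (previous row) − q·(current row):
  row A: (99, 1, 0)   [1·99 + 0·23 = 99]
  row B: (23, 0, 1)   [0·99 + 1·23 = 23]
  99 = 4·23 + 7   → row C = row A − 4·row B = (7, 1, −4)   [check: 1·99 − 4·23 = 7]
  23 = 3·7 + 2   → row D = row B − 3·row C = (2, −3, 13)   [check: −3·99 + 13·23 = 2]
  7 = 3·2 + 1   → row E = row C − 3·row D = (1, 10, −43)   [check: 10·99 − 43·23 = 1]
  2 = 2·1 + 0   → remainder 0, stop. gcd = 1 (last nonzero row E).
The gcd is 1, so 23 is invertible mod 99. The last nonzero row gives 10·99 − 43·23 = 1, so t = −43. So 23^(−1) ≡ −43 ≡ 56 (mod 99). Verify: 23 · 56 = 1288 ≡ 1 (mod 99). ✓

Final answer: 23^(−1) ≡ 56 (mod 99)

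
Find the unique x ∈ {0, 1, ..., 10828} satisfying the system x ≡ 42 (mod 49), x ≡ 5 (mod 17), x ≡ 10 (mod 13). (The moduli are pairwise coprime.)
x ≡ 9695 (mod 10829); the representative in [0, 10829) is 9695

The moduli 49, 17, 13 are pairwise coprime, so by the CRT there is a unique solution mod 49·17·13 = 10829.
Solve by successive substitution. Start with x ≡ 42 (mod 49).
  Combine with x ≡ 5 (mod 17): write x = 42 + 49·t and require 42 + 49·t ≡ 5 (mod 17), i.e. 49·t ≡ 5 − 42 ≡ 14 (mod 17). Since 49^(−1) ≡ 8 (mod 17) (49 ≡ 15 (mod 17)), t ≡ 8·14 ≡ 10 (mod 17). So x ≡ 42 + 49·10 = 532 (mod 833).
  Combine with x ≡ 10 (mod 13): write x = 532 + 833·t and require 532 + 833·t ≡ 10 (mod 13), i.e. 833·t ≡ 10 − 532 ≡ 11 (mod 13). Since 833^(−1) ≡ 1 (mod 13) (833 ≡ 1 (mod 13)), t ≡ 1·11 ≡ 11 (mod 13). So x ≡ 532 + 833·11 = 9695 (mod 10829).
Unique solution in [0, 10829): x = 9695.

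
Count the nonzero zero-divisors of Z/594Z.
In Z/594Z each nonzero element is either a unit (gcd with 594 is 1) or a zero-divisor (gcd > 1). The number of units is φ(594): factorise 594 = 2 · 3^3 · 11, so φ(594) = (2 − 1) · (3^3 − 3^2) · (11 − 1) = 1 · 18 · 10 = 180. The nonzero elements number 594 − 1 = 593. Hence the nonzero zero-divisors number 593 − 180 = 413.

Final answer: Z/594Z has 413 nonzero zero-divisors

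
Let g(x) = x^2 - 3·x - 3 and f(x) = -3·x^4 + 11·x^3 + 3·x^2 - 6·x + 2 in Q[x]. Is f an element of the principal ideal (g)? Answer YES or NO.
NO

In Q[x] the ideal (g) consists of all multiples of g, so f ∈ (g) iff g | f, i.e. iff the remainder of f on division by g is 0. Divide f by g (g is monic, so eliminate the leading term of the running remainder at each step):
  leading term -3·x^4: subtract (-3·x^2)·g(x) = -3·x^4 + 9·x^3 + 9·x^2, leaving 2·x^3 - 6·x^2 - 6·x + 2
  leading term 2·x^3: subtract (2·x)·g(x) = 2·x^3 - 6·x^2 - 6·x, leaving 2
The remainder r(x) = 2 ≠ 0 (and deg r < deg g), so g ∤ f, i.e. f ∉ (g).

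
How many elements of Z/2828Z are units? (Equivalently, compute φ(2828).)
Z/2828Z has φ(2828) = 1200 units

An element a ∈ Z/2828Z is a unit iff gcd(a, 2828) = 1, so the number of units is φ(2828). φ is multiplicative, with φ(p^e) = p^e − p^(e−1). Factorise 2828 = 2^2 · 7 · 101. Then
  φ(2828) = (2^2 − 2^1) · (7 − 1) · (101 − 1) = 2 · 6 · 100 = 1200.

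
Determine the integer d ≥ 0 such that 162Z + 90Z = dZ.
(162, 90) = (18); d = 18

In the PID Z, (a, b) is generated by gcd(a, b). Compute gcd(162, 90) with the extended Euclidean algorithm, tracking rows (r, s, t) with s·162 + t·90 = r:
  row A: (162, 1, 0)   [1·162 + 0·90 = 162]
  row B: (90, 0, 1)   [0·162 + 1·90 = 90]
  162 = 1·90 + 72   → row C = row A − 1·row B = (72, 1, −1)   [check: 1·162 − 1·90 = 72]
  90 = 1·72 + 18   → row D = row B − 1·row C = (18, −1, 2)   [check: −1·162 + 2·90 = 18]
  72 = 4·18 + 0   → remainder 0, stop. gcd = 18 (last nonzero row D).
So gcd(162, 90) = 18, with Bézout identity −1·162 + 2·90 = 18. Containment (⊇): the Bézout identity exhibits 18 as an element of (162, 90), giving (18) ⊆ (162, 90). Containment (⊆): since 18 | 162 and 18 | 90 (162 = 18·9, 90 = 18·5), every Z-linear combination of 162 and 90 is divisible by 18, so (162, 90) ⊆ (18). Therefore (162, 90) = (18), d = 18.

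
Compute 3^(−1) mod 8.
Apply the extended Euclidean algorithm to (8, 3), tracking rows (r, s, t) with s·8 + t·3 = r. Each division r_prev = q·r_cur + r_new produces the new row as (previous row) − q·(current row):
  row A: (8, 1, 0)   [1·8 + 0·3 = 8]
  row B: (3, 0, 1)   [0·8 + 1·3 = 3]
  8 = 2·3 + 2   → row C = row A − 2·row B = (2, 1, −2)   [check: 1·8 − 2·3 = 2]
  3 = 1·2 + 1   → row D = row B − 1·row C = (1, −1, 3)   [check: −1·8 + 3·3 = 1]
  2 = 2·1 + 0   → remainder 0, stop. gcd = 1 (last nonzero row D).
The gcd is 1, so 3 is invertible mod 8. The last nonzero row gives −1·8 + 3·3 = 1, so t = 3. So 3^(−1) ≡ 3 (mod 8). Verify: 3 · 3 = 9 ≡ 1 (mod 8). ✓

Final answer: 3^(−1) ≡ 3 (mod 8)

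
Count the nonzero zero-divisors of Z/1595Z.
Z/1595Z has 474 nonzero zero-divisors

In Z/1595Z each nonzero element is either a unit (gcd with 1595 is 1) or a zero-divisor (gcd > 1). The number of units is φ(1595): factorise 1595 = 5 · 11 · 29, so φ(1595) = (5 − 1) · (11 − 1) · (29 − 1) = 4 · 10 · 28 = 1120. The nonzero elements number 1595 − 1 = 1594. Hence the nonzero zero-divisors number 1594 − 1120 = 474.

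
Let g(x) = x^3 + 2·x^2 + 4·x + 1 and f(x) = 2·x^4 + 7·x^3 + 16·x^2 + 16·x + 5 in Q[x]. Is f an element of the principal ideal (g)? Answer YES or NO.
In Q[x] the ideal (g) consists of all multiples of g, so f ∈ (g) iff g | f, i.e. iff the remainder of f on division by g is 0. Divide f by g (g is monic, so eliminate the leading term of the running remainder at each step):
  leading term 2·x^4: subtract (2·x)·g(x) = 2·x^4 + 4·x^3 + 8·x^2 + 2·x, leaving 3·x^3 + 8·x^2 + 14·x + 5
  leading term 3·x^3: subtract (3)·g(x) = 3·x^3 + 6·x^2 + 12·x + 3, leaving 2·x^2 + 2·x + 2
The remainder r(x) = 2·x^2 + 2·x + 2 ≠ 0 (and deg r < deg g), so g ∤ f, i.e. f ∉ (g).

Final answer: NO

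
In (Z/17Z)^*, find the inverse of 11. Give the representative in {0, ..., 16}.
Apply the extended Euclidean algorithm to (17, 11), tracking rows (r, s, t) with s·17 + t·11 = r. Each division r_prev = q·r_cur + r_new produces the new row as (previous row) − q·(current row):
  row A: (17, 1, 0)   [1·17 + 0·11 = 17]
  row B: (11, 0, 1)   [0·17 + 1·11 = 11]
  17 = 1·11 + 6   → row C = row A − 1·row B = (6, 1, −1)   [check: 1·17 − 1·11 = 6]
  11 = 1·6 + 5   → row D = row B − 1·row C = (5, −1, 2)   [check: −1·17 + 2·11 = 5]
  6 = 1·5 + 1   → row E = row C − 1·row D = (1, 2, −3)   [check: 2·17 − 3·11 = 1]
  5 = 5·1 + 0   → remainder 0, stop. gcd = 1 (last nonzero row E).
The gcd is 1, so 11 is invertible mod 17. The last nonzero row gives 2·17 − 3·11 = 1, so t = −3. So 11^(−1) ≡ −3 ≡ 14 (mod 17). Verify: 11 · 14 = 154 ≡ 1 (mod 17). ✓

Final answer: 11^(−1) ≡ 14 (mod 17)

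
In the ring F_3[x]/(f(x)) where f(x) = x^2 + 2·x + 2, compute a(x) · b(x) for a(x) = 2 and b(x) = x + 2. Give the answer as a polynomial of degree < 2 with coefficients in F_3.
Multiply as integer polynomials: a · b = 2·x + 4. Reducing coefficients mod 3: a · b ≡ 2·x + 1. This already has degree < 2, so no reduction by f is needed. Hence a · b ≡ 2·x + 1 in F_3[x]/(f).

Final answer: a · b ≡ 2·x + 1 (mod f(x))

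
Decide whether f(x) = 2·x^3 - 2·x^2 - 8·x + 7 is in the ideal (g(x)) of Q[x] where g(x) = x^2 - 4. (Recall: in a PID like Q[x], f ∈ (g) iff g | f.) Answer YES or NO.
NO

In Q[x] the ideal (g) consists of all multiples of g, so f ∈ (g) iff g | f, i.e. iff the remainder of f on division by g is 0. Divide f by g (g is monic, so eliminate the leading term of the running remainder at each step):
  leading term 2·x^3: subtract (2·x)·g(x) = 2·x^3 - 8·x, leaving 7 - 2·x^2
  leading term -2·x^2: subtract (-2)·g(x) = 8 - 2·x^2, leaving -1
The remainder r(x) = -1 ≠ 0 (and deg r < deg g), so g ∤ f, i.e. f ∉ (g).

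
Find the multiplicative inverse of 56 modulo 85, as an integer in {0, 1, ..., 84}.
Apply the extended Euclidean algorithm to (85, 56), tracking rows (r, s, t) with s·85 + t·56 = r. Each division r_prev = q·r_cur + r_new produces the new row as (previous row) − q·(current row):
  row A: (85, 1, 0)   [1·85 + 0·56 = 85]
  row B: (56, 0, 1)   [0·85 + 1·56 = 56]
  85 = 1·56 + 29   → row C = row A − 1·row B = (29, 1, −1)   [check: 1·85 − 1·56 = 29]
  56 = 1·29 + 27   → row D = row B − 1·row C = (27, −1, 2)   [check: −1·85 + 2·56 = 27]
  29 = 1·27 + 2   → row E = row C − 1·row D = (2, 2, −3)   [check: 2·85 − 3·56 = 2]
  27 = 13·2 + 1   → row F = row D − 13·row E = (1, −27, 41)   [check: −27·85 + 41·56 = 1]
  2 = 2·1 + 0   → remainder 0, stop. gcd = 1 (last nonzero row F).
The gcd is 1, so 56 is invertible mod 85. The last nonzero row gives −27·85 + 41·56 = 1, so t = 41. So 56^(−1) ≡ 41 (mod 85). Verify: 56 · 41 = 2296 ≡ 1 (mod 85). ✓

Final answer: 56^(−1) ≡ 41 (mod 85)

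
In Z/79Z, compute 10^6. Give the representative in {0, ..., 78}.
18

Use repeated squaring. Binary(6) = 110. Walk through the bits of the exponent 6 left-to-right: at each bit after the leading one, square the running value, then multiply by 10 if the bit is 1 (always reducing mod 79):
  bit 1 = 1 (leading): start with 10.
  bit 2 = 1: square 10^2 = 100 ≡ 21; bit is 1, so multiply 21·10 = 210 ≡ 52 (mod 79).
  bit 3 = 0: square 52^2 = 2704 ≡ 18 (mod 79).
Final value: 10^6 ≡ 18 (mod 79).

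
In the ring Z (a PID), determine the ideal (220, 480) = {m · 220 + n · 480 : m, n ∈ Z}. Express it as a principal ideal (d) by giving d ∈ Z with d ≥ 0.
(220, 480) = (20); d = 20

In the PID Z, (a, b) is generated by gcd(a, b). Compute gcd(480, 220) with the extended Euclidean algorithm, tracking rows (r, s, t) with s·480 + t·220 = r:
  row A: (480, 1, 0)   [1·480 + 0·220 = 480]
  row B: (220, 0, 1)   [0·480 + 1·220 = 220]
  480 = 2·220 + 40   → row C = row A − 2·row B = (40, 1, −2)   [check: 1·480 − 2·220 = 40]
  220 = 5·40 + 20   → row D = row B − 5·row C = (20, −5, 11)   [check: −5·480 + 11·220 = 20]
  40 = 2·20 + 0   → remainder 0, stop. gcd = 20 (last nonzero row D).
So gcd(220, 480) = 20, with Bézout identity −5·480 + 11·220 = 20. Containment (⊇): the Bézout identity exhibits 20 as an element of (220, 480), giving (20) ⊆ (220, 480). Containment (⊆): since 20 | 220 and 20 | 480 (220 = 20·11, 480 = 20·24), every Z-linear combination of 220 and 480 is divisible by 20, so (220, 480) ⊆ (20). Therefore (220, 480) = (20), d = 20.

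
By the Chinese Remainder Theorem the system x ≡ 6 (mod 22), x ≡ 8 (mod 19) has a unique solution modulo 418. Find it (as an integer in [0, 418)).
x ≡ 160 (mod 418); the representative in [0, 418) is 160

The moduli 22, 19 are pairwise coprime, so by the CRT there is a unique solution mod 22·19 = 418.
Solve by successive substitution. Start with x ≡ 6 (mod 22).
  Combine with x ≡ 8 (mod 19): write x = 6 + 22·t and require 6 + 22·t ≡ 8 (mod 19), i.e. 22·t ≡ 8 − 6 ≡ 2 (mod 19). Since 22^(−1) ≡ 13 (mod 19) (22 ≡ 3 (mod 19)), t ≡ 13·2 ≡ 7 (mod 19). So x ≡ 6 + 22·7 = 160 (mod 418).
Unique solution in [0, 418): x = 160.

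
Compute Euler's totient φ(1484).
φ is multiplicative, with φ(p^e) = p^e − p^(e−1). Factorise 1484 = 2^2 · 7 · 53. Then
  φ(1484) = (2^2 − 2^1) · (7 − 1) · (53 − 1) = 2 · 6 · 52 = 624.

Final answer: φ(1484) = 624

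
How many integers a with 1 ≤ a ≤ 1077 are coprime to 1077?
The number of a ∈ {1, ..., 1077} with gcd(a, 1077) = 1 is by definition Euler's totient φ(1077). φ is multiplicative, with φ(p^e) = p^e − p^(e−1). Factorise 1077 = 3 · 359. Then
  φ(1077) = (3 − 1) · (359 − 1) = 2 · 358 = 716.
So there are 716 such integers.

Final answer: 716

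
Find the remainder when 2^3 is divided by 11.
Use repeated squaring. Binary(3) = 11. Walk through the bits of the exponent 3 left-to-right: at each bit after the leading one, square the running value, then multiply by 2 if the bit is 1 (always reducing mod 11):
  bit 1 = 1 (leading): start with 2.
  bit 2 = 1: square 2^2 = 4; bit is 1, so multiply 4·2 = 8 (mod 11).
Final value: 2^3 ≡ 8 (mod 11).

Final answer: 8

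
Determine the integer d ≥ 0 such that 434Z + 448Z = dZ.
(434, 448) = (14); d = 14

In the PID Z, (a, b) is generated by gcd(a, b). Compute gcd(448, 434) with the extended Euclidean algorithm, tracking rows (r, s, t) with s·448 + t·434 = r:
  row A: (448, 1, 0)   [1·448 + 0·434 = 448]
  row B: (434, 0, 1)   [0·448 + 1·434 = 434]
  448 = 1·434 + 14   → row C = row A − 1·row B = (14, 1, −1)   [check: 1·448 − 1·434 = 14]
  434 = 31·14 + 0   → remainder 0, stop. gcd = 14 (last nonzero row C).
So gcd(434, 448) = 14, with Bézout identity 1·448 − 1·434 = 14. Containment (⊇): the Bézout identity exhibits 14 as an element of (434, 448), giving (14) ⊆ (434, 448). Containment (⊆): since 14 | 434 and 14 | 448 (434 = 14·31, 448 = 14·32), every Z-linear combination of 434 and 448 is divisible by 14, so (434, 448) ⊆ (14). Therefore (434, 448) = (14), d = 14.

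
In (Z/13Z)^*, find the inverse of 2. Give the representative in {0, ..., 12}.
2^(−1) ≡ 7 (mod 13)

Apply the extended Euclidean algorithm to (13, 2), tracking rows (r, s, t) with s·13 + t·2 = r. Each division r_prev = q·r_cur + r_new produces the new row as (previous row) − q·(current row):
  row A: (13, 1, 0)   [1·13 + 0·2 = 13]
  row B: (2, 0, 1)   [0·13 + 1·2 = 2]
  13 = 6·2 + 1   → row C = row A − 6·row B = (1, 1, −6)   [check: 1·13 − 6·2 = 1]
  2 = 2·1 + 0   → remainder 0, stop. gcd = 1 (last nonzero row C).
The gcd is 1, so 2 is invertible mod 13. The last nonzero row gives 1·13 − 6·2 = 1, so t = −6. So 2^(−1) ≡ −6 ≡ 7 (mod 13). Verify: 2 · 7 = 14 ≡ 1 (mod 13). ✓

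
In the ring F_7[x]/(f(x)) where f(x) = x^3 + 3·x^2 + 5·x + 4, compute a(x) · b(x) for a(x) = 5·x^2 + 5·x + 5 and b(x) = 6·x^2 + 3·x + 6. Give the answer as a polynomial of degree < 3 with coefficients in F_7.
a · b ≡ 4·x^2 + 3·x (mod f(x))

Multiply as integer polynomials: a · b = 30·x^4 + 45·x^3 + 75·x^2 + 45·x + 30. Reducing coefficients mod 7: a · b ≡ 2·x^4 + 3·x^3 + 5·x^2 + 3·x + 2. Now divide by f(x) = x^3 + 3·x^2 + 5·x + 4 in F_7[x], eliminating the leading term at each step:
  leading term 2·x^4: subtract (2·x)·f(x) = 2·x^4 + 6·x^3 + 3·x^2 + x, leaving 4·x^3 + 2·x^2 + 2·x + 2 (coefficients mod 7)
  leading term 4·x^3: subtract (4)·f(x) = 4·x^3 + 5·x^2 + 6·x + 2, leaving 4·x^2 + 3·x (coefficients mod 7)
The degree is now < 3, so this is the remainder. Hence a · b ≡ 4·x^2 + 3·x in F_7[x]/(f).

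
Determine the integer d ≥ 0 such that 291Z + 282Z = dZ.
In the PID Z, (a, b) is generated by gcd(a, b). Compute gcd(291, 282) with the extended Euclidean algorithm, tracking rows (r, s, t) with s·291 + t·282 = r:
  row A: (291, 1, 0)   [1·291 + 0·282 = 291]
  row B: (282, 0, 1)   [0·291 + 1·282 = 282]
  291 = 1·282 + 9   → row C = row A − 1·row B = (9, 1, −1)   [check: 1·291 − 1·282 = 9]
  282 = 31·9 + 3   → row D = row B − 31·row C = (3, −31, 32)   [check: −31·291 + 32·282 = 3]
  9 = 3·3 + 0   → remainder 0, stop. gcd = 3 (last nonzero row D).
So gcd(291, 282) = 3, with Bézout identity −31·291 + 32·282 = 3. Containment (⊇): the Bézout identity exhibits 3 as an element of (291, 282), giving (3) ⊆ (291, 282). Containment (⊆): since 3 | 291 and 3 | 282 (291 = 3·97, 282 = 3·94), every Z-linear combination of 291 and 282 is divisible by 3, so (291, 282) ⊆ (3). Therefore (291, 282) = (3), d = 3.

Final answer: (291, 282) = (3); d = 3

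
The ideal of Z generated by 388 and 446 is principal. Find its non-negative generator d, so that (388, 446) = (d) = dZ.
(388, 446) = (2); d = 2

In the PID Z, (a, b) is generated by gcd(a, b). Compute gcd(446, 388) with the extended Euclidean algorithm, tracking rows (r, s, t) with s·446 + t·388 = r:
  row A: (446, 1, 0)   [1·446 + 0·388 = 446]
  row B: (388, 0, 1)   [0·446 + 1·388 = 388]
  446 = 1·388 + 58   → row C = row A − 1·row B = (58, 1, −1)   [check: 1·446 − 1·388 = 58]
  388 = 6·58 + 40   → row D = row B − 6·row C = (40, −6, 7)   [check: −6·446 + 7·388 = 40]
  58 = 1·40 + 18   → row E = row C − 1·row D = (18, 7, −8)   [check: 7·446 − 8·388 = 18]
  40 = 2·18 + 4   → row F = row D − 2·row E = (4, −20, 23)   [check: −20·446 + 23·388 = 4]
  18 = 4·4 + 2   → row G = row E − 4·row F = (2, 87, −100)   [check: 87·446 − 100·388 = 2]
  4 = 2·2 + 0   → remainder 0, stop. gcd = 2 (last nonzero row G).
So gcd(388, 446) = 2, with Bézout identity 87·446 − 100·388 = 2. Containment (⊇): the Bézout identity exhibits 2 as an element of (388, 446), giving (2) ⊆ (388, 446). Containment (⊆): since 2 | 388 and 2 | 446 (388 = 2·194, 446 = 2·223), every Z-linear combination of 388 and 446 is divisible by 2, so (388, 446) ⊆ (2). Therefore (388, 446) = (2), d = 2.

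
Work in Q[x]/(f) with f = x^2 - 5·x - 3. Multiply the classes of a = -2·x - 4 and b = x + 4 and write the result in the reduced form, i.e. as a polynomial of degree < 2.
First multiply in Q[x] without reducing: a · b = -2·x^2 - 12·x - 16. Now divide by f(x) = x^2 - 5·x - 3, eliminating the leading term at each step:
  leading term -2·x^2: subtract (-2)·f(x) = -2·x^2 + 10·x + 6, leaving -22·x - 22
The degree is now < 2, so this is the remainder. Hence a · b ≡ -22·x - 22 in Q[x]/(f).

Final answer: a · b ≡ -22·x - 22 (mod f(x))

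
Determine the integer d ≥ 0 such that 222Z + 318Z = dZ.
(222, 318) = (6); d = 6

In the PID Z, (a, b) is generated by gcd(a, b). Compute gcd(318, 222) with the extended Euclidean algorithm, tracking rows (r, s, t) with s·318 + t·222 = r:
  row A: (318, 1, 0)   [1·318 + 0·222 = 318]
  row B: (222, 0, 1)   [0·318 + 1·222 = 222]
  318 = 1·222 + 96   → row C = row A − 1·row B = (96, 1, −1)   [check: 1·318 − 1·222 = 96]
  222 = 2·96 + 30   → row D = row B − 2·row C = (30, −2, 3)   [check: −2·318 + 3·222 = 30]
  96 = 3·30 + 6   → row E = row C − 3·row D = (6, 7, −10)   [check: 7·318 − 10·222 = 6]
  30 = 5·6 + 0   → remainder 0, stop. gcd = 6 (last nonzero row E).
So gcd(222, 318) = 6, with Bézout identity 7·318 − 10·222 = 6. Containment (⊇): the Bézout identity exhibits 6 as an element of (222, 318), giving (6) ⊆ (222, 318). Containment (⊆): since 6 | 222 and 6 | 318 (222 = 6·37, 318 = 6·53), every Z-linear combination of 222 and 318 is divisible by 6, so (222, 318) ⊆ (6). Therefore (222, 318) = (6), d = 6.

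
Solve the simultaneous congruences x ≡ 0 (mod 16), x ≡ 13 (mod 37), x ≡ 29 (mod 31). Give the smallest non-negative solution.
The moduli 16, 37, 31 are pairwise coprime, so by the CRT there is a unique solution mod 16·37·31 = 18352.
Solve by successive substitution. Start with x ≡ 0 (mod 16).
  Combine with x ≡ 13 (mod 37): write x = 16·t and require 16·t ≡ 13 (mod 37). Since 16^(−1) ≡ 7 (mod 37), t ≡ 7·13 ≡ 17 (mod 37). So x ≡ 16·17 = 272 (mod 592).
  Combine with x ≡ 29 (mod 31): write x = 272 + 592·t and require 272 + 592·t ≡ 29 (mod 31), i.e. 592·t ≡ 29 − 272 ≡ 5 (mod 31). Since 592^(−1) ≡ 21 (mod 31) (592 ≡ 3 (mod 31)), t ≡ 21·5 ≡ 12 (mod 31). So x ≡ 272 + 592·12 = 7376 (mod 18352).
Unique solution in [0, 18352): x = 7376.

Final answer: x ≡ 7376 (mod 18352); the representative in [0, 18352) is 7376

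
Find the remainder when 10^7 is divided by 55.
Use repeated squaring. Binary(7) = 111. Walk through the bits of the exponent 7 left-to-right: at each bit after the leading one, square the running value, then multiply by 10 if the bit is 1 (always reducing mod 55):
  bit 1 = 1 (leading): start with 10.
  bit 2 = 1: square 10^2 = 100 ≡ 45; bit is 1, so multiply 45·10 = 450 ≡ 10 (mod 55).
  bit 3 = 1: square 10^2 = 100 ≡ 45; bit is 1, so multiply 45·10 = 450 ≡ 10 (mod 55).
Final value: 10^7 ≡ 10 (mod 55).

Final answer: 10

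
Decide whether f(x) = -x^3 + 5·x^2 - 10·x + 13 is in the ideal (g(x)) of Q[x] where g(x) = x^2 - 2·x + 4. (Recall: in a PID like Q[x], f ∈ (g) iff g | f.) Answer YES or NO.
NO

In Q[x] the ideal (g) consists of all multiples of g, so f ∈ (g) iff g | f, i.e. iff the remainder of f on division by g is 0. Divide f by g (g is monic, so eliminate the leading term of the running remainder at each step):
  leading term -x^3: subtract (-x)·g(x) = -x^3 + 2·x^2 - 4·x, leaving 3·x^2 - 6·x + 13
  leading term 3·x^2: subtract (3)·g(x) = 3·x^2 - 6·x + 12, leaving 1
The remainder r(x) = 1 ≠ 0 (and deg r < deg g), so g ∤ f, i.e. f ∉ (g).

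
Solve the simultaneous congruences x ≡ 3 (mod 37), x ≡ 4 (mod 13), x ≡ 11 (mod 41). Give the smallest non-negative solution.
x ≡ 5997 (mod 19721); the representative in [0, 19721) is 5997

The moduli 37, 13, 41 are pairwise coprime, so by the CRT there is a unique solution mod 37·13·41 = 19721.
Solve by successive substitution. Start with x ≡ 3 (mod 37).
  Combine with x ≡ 4 (mod 13): write x = 3 + 37·t and require 3 + 37·t ≡ 4 (mod 13), i.e. 37·t ≡ 4 − 3 ≡ 1 (mod 13). Since 37^(−1) ≡ 6 (mod 13) (37 ≡ 11 (mod 13)), t ≡ 6·1 ≡ 6 (mod 13). So x ≡ 3 + 37·6 = 225 (mod 481).
  Combine with x ≡ 11 (mod 41): write x = 225 + 481·t and require 225 + 481·t ≡ 11 (mod 41), i.e. 481·t ≡ 11 − 225 ≡ 32 (mod 41). Since 481^(−1) ≡ 26 (mod 41) (481 ≡ 30 (mod 41)), t ≡ 26·32 ≡ 12 (mod 41). So x ≡ 225 + 481·12 = 5997 (mod 19721).
Unique solution in [0, 19721): x = 5997.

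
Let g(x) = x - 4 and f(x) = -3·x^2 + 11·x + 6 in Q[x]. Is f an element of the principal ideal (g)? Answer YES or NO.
NO

In Q[x] the ideal (g) consists of all multiples of g, so f ∈ (g) iff g | f, i.e. iff the remainder of f on division by g is 0. Divide f by g (g is monic, so eliminate the leading term of the running remainder at each step):
  leading term -3·x^2: subtract (-3·x)·g(x) = -3·x^2 + 12·x, leaving 6 - x
  leading term -x: subtract (-1)·g(x) = 4 - x, leaving 2
The remainder r(x) = 2 ≠ 0 (and deg r < deg g), so g ∤ f, i.e. f ∉ (g).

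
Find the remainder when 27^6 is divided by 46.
Use repeated squaring. Binary(6) = 110. Walk through the bits of the exponent 6 left-to-right: at each bit after the leading one, square the running value, then multiply by 27 if the bit is 1 (always reducing mod 46):
  bit 1 = 1 (leading): start with 27.
  bit 2 = 1: square 27^2 = 729 ≡ 39; bit is 1, so multiply 39·27 = 1053 ≡ 41 (mod 46).
  bit 3 = 0: square 41^2 = 1681 ≡ 25 (mod 46).
Final value: 27^6 ≡ 25 (mod 46).

Final answer: 25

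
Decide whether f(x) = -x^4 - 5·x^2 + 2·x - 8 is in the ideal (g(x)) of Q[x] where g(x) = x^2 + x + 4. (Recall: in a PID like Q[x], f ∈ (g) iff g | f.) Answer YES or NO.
In Q[x] the ideal (g) consists of all multiples of g, so f ∈ (g) iff g | f, i.e. iff the remainder of f on division by g is 0. Divide f by g (g is monic, so eliminate the leading term of the running remainder at each step):
  leading term -x^4: subtract (-x^2)·g(x) = -x^4 - x^3 - 4·x^2, leaving x^3 - x^2 + 2·x - 8
  leading term x^3: subtract (x)·g(x) = x^3 + x^2 + 4·x, leaving -2·x^2 - 2·x - 8
  leading term -2·x^2: subtract (-2)·g(x) = -2·x^2 - 2·x - 8, leaving 0
The remainder is 0, so f(x) = g(x) · h(x) with h(x) = -x^2 + x - 2. Hence g | f, i.e. f ∈ (g).

Final answer: YES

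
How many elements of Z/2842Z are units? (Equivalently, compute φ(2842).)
An element a ∈ Z/2842Z is a unit iff gcd(a, 2842) = 1, so the number of units is φ(2842). φ is multiplicative, with φ(p^e) = p^e − p^(e−1). Factorise 2842 = 2 · 7^2 · 29. Then
  φ(2842) = (2 − 1) · (7^2 − 7^1) · (29 − 1) = 1 · 42 · 28 = 1176.

Final answer: Z/2842Z has φ(2842) = 1176 units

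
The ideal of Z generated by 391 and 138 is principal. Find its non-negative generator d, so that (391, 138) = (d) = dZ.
(391, 138) = (23); d = 23

In the PID Z, (a, b) is generated by gcd(a, b). Compute gcd(391, 138) with the extended Euclidean algorithm, tracking rows (r, s, t) with s·391 + t·138 = r:
  row A: (391, 1, 0)   [1·391 + 0·138 = 391]
  row B: (138, 0, 1)   [0·391 + 1·138 = 138]
  391 = 2·138 + 115   → row C = row A − 2·row B = (115, 1, −2)   [check: 1·391 − 2·138 = 115]
  138 = 1·115 + 23   → row D = row B − 1·row C = (23, −1, 3)   [check: −1·391 + 3·138 = 23]
  115 = 5·23 + 0   → remainder 0, stop. gcd = 23 (last nonzero row D).
So gcd(391, 138) = 23, with Bézout identity −1·391 + 3·138 = 23. Containment (⊇): the Bézout identity exhibits 23 as an element of (391, 138), giving (23) ⊆ (391, 138). Containment (⊆): since 23 | 391 and 23 | 138 (391 = 23·17, 138 = 23·6), every Z-linear combination of 391 and 138 is divisible by 23, so (391, 138) ⊆ (23). Therefore (391, 138) = (23), d = 23.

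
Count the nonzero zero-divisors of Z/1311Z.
In Z/1311Z each nonzero element is either a unit (gcd with 1311 is 1) or a zero-divisor (gcd > 1). The number of units is φ(1311): factorise 1311 = 3 · 19 · 23, so φ(1311) = (3 − 1) · (19 − 1) · (23 − 1) = 2 · 18 · 22 = 792. The nonzero elements number 1311 − 1 = 1310. Hence the nonzero zero-divisors number 1310 − 792 = 518.

Final answer: Z/1311Z has 518 nonzero zero-divisors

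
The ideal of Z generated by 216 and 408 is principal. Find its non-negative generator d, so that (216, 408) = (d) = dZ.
(216, 408) = (24); d = 24

In the PID Z, (a, b) is generated by gcd(a, b). Compute gcd(408, 216) with the extended Euclidean algorithm, tracking rows (r, s, t) with s·408 + t·216 = r:
  row A: (408, 1, 0)   [1·408 + 0·216 = 408]
  row B: (216, 0, 1)   [0·408 + 1·216 = 216]
  408 = 1·216 + 192   → row C = row A − 1·row B = (192, 1, −1)   [check: 1·408 − 1·216 = 192]
  216 = 1·192 + 24   → row D = row B − 1·row C = (24, −1, 2)   [check: −1·408 + 2·216 = 24]
  192 = 8·24 + 0   → remainder 0, stop. gcd = 24 (last nonzero row D).
So gcd(216, 408) = 24, with Bézout identity −1·408 + 2·216 = 24. Containment (⊇): the Bézout identity exhibits 24 as an element of (216, 408), giving (24) ⊆ (216, 408). Containment (⊆): since 24 | 216 and 24 | 408 (216 = 24·9, 408 = 24·17), every Z-linear combination of 216 and 408 is divisible by 24, so (216, 408) ⊆ (24). Therefore (216, 408) = (24), d = 24.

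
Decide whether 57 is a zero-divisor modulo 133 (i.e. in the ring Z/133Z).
YES

gcd(57, 133) = 19 > 1, so 57 is not a unit in Z/133Z. In Z/nZ every nonzero non-unit is a zero-divisor: explicitly, take b = 133/gcd = 7 ≠ 0 (mod 133); then 57·7 = 399 = 3·133, i.e. 57·7 ≡ 0 (mod 133). So 57 is a zero-divisor.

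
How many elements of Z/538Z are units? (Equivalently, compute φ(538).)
An element a ∈ Z/538Z is a unit iff gcd(a, 538) = 1, so the number of units is φ(538). φ is multiplicative, with φ(p^e) = p^e − p^(e−1). Factorise 538 = 2 · 269. Then
  φ(538) = (2 − 1) · (269 − 1) = 1 · 268 = 268.

Final answer: Z/538Z has φ(538) = 268 units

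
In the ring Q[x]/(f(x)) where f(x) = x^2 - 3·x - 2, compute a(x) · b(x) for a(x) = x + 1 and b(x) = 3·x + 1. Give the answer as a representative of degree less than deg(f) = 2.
First multiply in Q[x] without reducing: a · b = 3·x^2 + 4·x + 1. Now divide by f(x) = x^2 - 3·x - 2, eliminating the leading term at each step:
  leading term 3·x^2: subtract (3)·f(x) = 3·x^2 - 9·x - 6, leaving 13·x + 7
The degree is now < 2, so this is the remainder. Hence a · b ≡ 13·x + 7 in Q[x]/(f).

Final answer: a · b ≡ 13·x + 7 (mod f(x))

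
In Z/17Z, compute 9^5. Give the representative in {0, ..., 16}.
8

Use repeated squaring. Binary(5) = 101. Walk through the bits of the exponent 5 left-to-right: at each bit after the leading one, square the running value, then multiply by 9 if the bit is 1 (always reducing mod 17):
  bit 1 = 1 (leading): start with 9.
  bit 2 = 0: square 9^2 = 81 ≡ 13 (mod 17).
  bit 3 = 1: square 13^2 = 169 ≡ 16; bit is 1, so multiply 16·9 = 144 ≡ 8 (mod 17).
Final value: 9^5 ≡ 8 (mod 17).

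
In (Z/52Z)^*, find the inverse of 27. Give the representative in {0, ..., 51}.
Apply the extended Euclidean algorithm to (52, 27), tracking rows (r, s, t) with s·52 + t·27 = r. Each division r_prev = q·r_cur + r_new produces the new row as (previous row) − q·(current row):
  row A: (52, 1, 0)   [1·52 + 0·27 = 52]
  row B: (27, 0, 1)   [0·52 + 1·27 = 27]
  52 = 1·27 + 25   → row C = row A − 1·row B = (25, 1, −1)   [check: 1·52 − 1·27 = 25]
  27 = 1·25 + 2   → row D = row B − 1·row C = (2, −1, 2)   [check: −1·52 + 2·27 = 2]
  25 = 12·2 + 1   → row E = row C − 12·row D = (1, 13, −25)   [check: 13·52 − 25·27 = 1]
  2 = 2·1 + 0   → remainder 0, stop. gcd = 1 (last nonzero row E).
The gcd is 1, so 27 is invertible mod 52. The last nonzero row gives 13·52 − 25·27 = 1, so t = −25. So 27^(−1) ≡ −25 ≡ 27 (mod 52). Verify: 27 · 27 = 729 ≡ 1 (mod 52). ✓

Final answer: 27^(−1) ≡ 27 (mod 52)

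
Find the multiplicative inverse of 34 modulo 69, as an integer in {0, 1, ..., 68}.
34^(−1) ≡ 67 (mod 69)

Apply the extended Euclidean algorithm to (69, 34), tracking rows (r, s, t) with s·69 + t·34 = r. Each division r_prev = q·r_cur + r_new produces the new row as (previous row) − q·(current row):
  row A: (69, 1, 0)   [1·69 + 0·34 = 69]
  row B: (34, 0, 1)   [0·69 + 1·34 = 34]
  69 = 2·34 + 1   → row C = row A − 2·row B = (1, 1, −2)   [check: 1·69 − 2·34 = 1]
  34 = 34·1 + 0   → remainder 0, stop. gcd = 1 (last nonzero row C).
The gcd is 1, so 34 is invertible mod 69. The last nonzero row gives 1·69 − 2·34 = 1, so t = −2. So 34^(−1) ≡ −2 ≡ 67 (mod 69). Verify: 34 · 67 = 2278 ≡ 1 (mod 69). ✓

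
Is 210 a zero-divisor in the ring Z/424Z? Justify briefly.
gcd(210, 424) = 2 > 1, so 210 is not a unit in Z/424Z. In Z/nZ every nonzero non-unit is a zero-divisor: explicitly, take b = 424/gcd = 212 ≠ 0 (mod 424); then 210·212 = 44520 = 105·424, i.e. 210·212 ≡ 0 (mod 424). So 210 is a zero-divisor.

Final answer: YES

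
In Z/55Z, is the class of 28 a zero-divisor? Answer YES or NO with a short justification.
gcd(28, 55) = 1, so 28 is a unit in Z/55Z (it has a multiplicative inverse). A unit cannot be a zero-divisor: if 28·b ≡ 0 then multiplying both sides by 28^(−1) gives b ≡ 0. So 28 is not a zero-divisor.

Final answer: NO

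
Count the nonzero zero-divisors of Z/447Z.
Z/447Z has 150 nonzero zero-divisors

In Z/447Z each nonzero element is either a unit (gcd with 447 is 1) or a zero-divisor (gcd > 1). The number of units is φ(447): factorise 447 = 3 · 149, so φ(447) = (3 − 1) · (149 − 1) = 2 · 148 = 296. The nonzero elements number 447 − 1 = 446. Hence the nonzero zero-divisors number 446 − 296 = 150.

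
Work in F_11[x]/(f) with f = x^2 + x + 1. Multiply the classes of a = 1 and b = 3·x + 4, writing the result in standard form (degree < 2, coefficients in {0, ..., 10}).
Multiply as integer polynomials: a · b = 3·x + 4. Reducing coefficients mod 11: a · b ≡ 3·x + 4. This already has degree < 2, so no reduction by f is needed. Hence a · b ≡ 3·x + 4 in F_11[x]/(f).

Final answer: a · b ≡ 3·x + 4 (mod f(x))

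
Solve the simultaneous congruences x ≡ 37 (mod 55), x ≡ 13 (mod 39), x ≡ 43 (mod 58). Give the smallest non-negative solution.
The moduli 55, 39, 58 are pairwise coprime, so by the CRT there is a unique solution mod 55·39·58 = 124410.
Solve by successive substitution. Start with x ≡ 37 (mod 55).
  Combine with x ≡ 13 (mod 39): write x = 37 + 55·t and require 37 + 55·t ≡ 13 (mod 39), i.e. 55·t ≡ 13 − 37 ≡ 15 (mod 39). Since 55^(−1) ≡ 22 (mod 39) (55 ≡ 16 (mod 39)), t ≡ 22·15 ≡ 18 (mod 39). So x ≡ 37 + 55·18 = 1027 (mod 2145).
  Combine with x ≡ 43 (mod 58): write x = 1027 + 2145·t and require 1027 + 2145·t ≡ 43 (mod 58), i.e. 2145·t ≡ 43 − 1027 ≡ 2 (mod 58). Since 2145^(−1) ≡ 57 (mod 58) (2145 ≡ 57 (mod 58)), t ≡ 57·2 ≡ 56 (mod 58). So x ≡ 1027 + 2145·56 = 121147 (mod 124410).
Unique solution in [0, 124410): x = 121147.

Final answer: x ≡ 121147 (mod 124410); the representative in [0, 124410) is 121147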